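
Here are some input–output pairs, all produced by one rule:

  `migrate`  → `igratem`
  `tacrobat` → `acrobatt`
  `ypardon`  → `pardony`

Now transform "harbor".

arborh

Looking at the pairs, the operation is to move the first character to the end.
"harbor" → "arborh".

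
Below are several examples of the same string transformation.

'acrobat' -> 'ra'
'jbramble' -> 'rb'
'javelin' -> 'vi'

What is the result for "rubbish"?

bs

The pattern: keep one character in every 3, starting at position 3 (positions 3rd, 6th, 9th, ...).
Applying that to "rubbish" gives "bs".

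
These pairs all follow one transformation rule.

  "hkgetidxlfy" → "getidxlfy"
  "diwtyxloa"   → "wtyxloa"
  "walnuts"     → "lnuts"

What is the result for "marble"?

rble

The transformation: delete the first 2 characters.
"marble" → "rble".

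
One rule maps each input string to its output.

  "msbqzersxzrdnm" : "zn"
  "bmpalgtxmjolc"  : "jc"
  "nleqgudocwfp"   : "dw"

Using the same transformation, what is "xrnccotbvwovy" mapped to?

wy

The rule is to keep one character in every 3, starting at position 1 (positions 1st, 4th, 7th, ...), then keep only the last 2 characters.
Working it through for "xrnccotbvwovy": intermediate "xctwy", final "wy".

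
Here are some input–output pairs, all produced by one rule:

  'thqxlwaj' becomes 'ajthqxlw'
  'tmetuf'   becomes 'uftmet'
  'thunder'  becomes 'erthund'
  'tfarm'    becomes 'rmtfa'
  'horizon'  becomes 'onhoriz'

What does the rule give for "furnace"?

The rule is to move the last 2 characters to the front (rotate right by 2).
Doing the same to "furnace": "cefurna".

cefurna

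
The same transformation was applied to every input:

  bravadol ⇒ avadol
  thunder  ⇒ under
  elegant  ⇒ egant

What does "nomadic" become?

Each output is the input with this applied: delete the first 2 characters.
On "nomadic" that produces "madic".

madic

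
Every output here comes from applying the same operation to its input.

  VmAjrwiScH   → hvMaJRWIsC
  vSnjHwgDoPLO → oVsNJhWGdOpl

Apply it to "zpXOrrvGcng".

GZPxoRRVgCN

Each output is the input with this applied: flip the case of every letter, then move the last character to the front.
Starting from "zpXOrrvGcng": after the first operation, "ZPxoRRVgCNG"; after the second, "GZPxoRRVgCN".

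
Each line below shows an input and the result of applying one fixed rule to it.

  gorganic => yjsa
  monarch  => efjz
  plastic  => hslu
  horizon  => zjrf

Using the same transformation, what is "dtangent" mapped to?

In each case the input is transformed by: shift every letter 8 places backward in the alphabet (wrapping around), then keep every other character starting from the first (positions 1st, 3rd, 5th, ...).
"dtangent" → "vlsfywfl" → "vsyf".

vsyf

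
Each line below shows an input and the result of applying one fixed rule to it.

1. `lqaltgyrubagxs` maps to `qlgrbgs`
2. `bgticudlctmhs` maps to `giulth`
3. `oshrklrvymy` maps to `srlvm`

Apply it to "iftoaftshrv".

The transformation: keep every other character starting from the second (positions 2nd, 4th, 6th, ...).
"iftoaftshrv" → "fofsr".

fofsr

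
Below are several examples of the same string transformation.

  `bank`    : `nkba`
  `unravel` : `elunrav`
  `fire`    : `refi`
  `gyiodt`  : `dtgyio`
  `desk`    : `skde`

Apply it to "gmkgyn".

The rule is to move the last 2 characters to the front (rotate right by 2).
For "gmkgyn" the result is "yngmkg".

yngmkg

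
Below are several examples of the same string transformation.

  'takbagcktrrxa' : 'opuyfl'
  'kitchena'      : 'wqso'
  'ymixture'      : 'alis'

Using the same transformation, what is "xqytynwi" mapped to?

Each output is the input with this applied: keep every other character starting from the second (positions 2nd, 4th, 6th, ...), then shift every letter 12 places backward in the alphabet (wrapping around).
Starting from "xqytynwi": after the first operation, "qtni"; after the second, "ehbw".

ehbw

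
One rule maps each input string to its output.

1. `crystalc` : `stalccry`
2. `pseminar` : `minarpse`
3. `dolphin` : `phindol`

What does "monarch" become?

archmon

The pattern: move the first 3 characters to the end (rotate left by 3).
For "monarch" the result is "archmon".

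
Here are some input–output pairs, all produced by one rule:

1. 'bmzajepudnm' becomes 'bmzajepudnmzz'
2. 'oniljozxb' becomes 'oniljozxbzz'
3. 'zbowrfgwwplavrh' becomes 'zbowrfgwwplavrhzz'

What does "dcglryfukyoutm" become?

The rule is to append "zz".
For "dcglryfukyoutm" the result is "dcglryfukyoutmzz".

dcglryfukyoutmzz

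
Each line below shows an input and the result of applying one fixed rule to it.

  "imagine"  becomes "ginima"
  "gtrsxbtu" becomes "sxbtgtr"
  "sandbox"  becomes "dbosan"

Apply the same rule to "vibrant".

ranvib

Looking at the pairs, the operation is to delete the last character, then move the first 3 characters to the end (rotate left by 3).
Working it through for "vibrant": intermediate "vibran", final "ranvib".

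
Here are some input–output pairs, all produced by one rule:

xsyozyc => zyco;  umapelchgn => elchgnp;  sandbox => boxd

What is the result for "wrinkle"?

klen

Each output is the input with this applied: delete the first 3 characters, then move the first character to the end.
Starting from "wrinkle": after the first operation, "nkle"; after the second, "klen".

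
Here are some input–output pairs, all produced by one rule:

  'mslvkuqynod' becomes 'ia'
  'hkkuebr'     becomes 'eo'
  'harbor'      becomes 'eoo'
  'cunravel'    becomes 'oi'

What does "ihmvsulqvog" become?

ei

Looking at the pairs, the operation is to shift every letter 3 places backward in the alphabet (wrapping around), then keep only the vowels.
On "ihmvsulqvog": the first step gives "fejsprinsld", and the second then gives "ei".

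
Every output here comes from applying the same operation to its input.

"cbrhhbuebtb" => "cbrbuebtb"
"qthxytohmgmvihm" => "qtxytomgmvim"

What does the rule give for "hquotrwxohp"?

quotrwxop

In each case the input is transformed by: remove every "h".
"hquotrwxohp" → "quotrwxop".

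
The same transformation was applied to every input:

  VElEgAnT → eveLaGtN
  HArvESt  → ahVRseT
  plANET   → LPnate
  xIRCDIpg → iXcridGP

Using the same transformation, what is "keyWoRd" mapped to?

The transformation: swap each adjacent pair of characters (1↔2, 3↔4, ...), then flip the case of every letter.
For "keyWoRd" the result is "EKwYrOD".
(Check on "plANET": → "lpNATE" → "LPnate" ✓)

EKwYrOD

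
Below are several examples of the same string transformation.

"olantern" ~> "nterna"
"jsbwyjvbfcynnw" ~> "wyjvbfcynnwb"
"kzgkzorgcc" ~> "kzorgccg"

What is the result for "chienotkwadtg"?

enotkwadtgi

Looking at the pairs, the operation is to delete the first 2 characters, then move the first character to the end.
Working it through for "chienotkwadtg": intermediate "ienotkwadtg", final "enotkwadtgi".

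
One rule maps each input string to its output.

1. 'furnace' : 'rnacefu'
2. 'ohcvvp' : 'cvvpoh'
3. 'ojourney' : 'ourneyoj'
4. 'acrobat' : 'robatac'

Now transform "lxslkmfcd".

The rule is to move the first 2 characters to the end (rotate left by 2).
Applying that to "lxslkmfcd" gives "slkmfcdlx".

slkmfcdlx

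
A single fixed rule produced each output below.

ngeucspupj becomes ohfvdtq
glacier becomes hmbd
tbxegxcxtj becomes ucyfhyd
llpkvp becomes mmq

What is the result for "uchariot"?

Each output is the input with this applied: shift every letter 1 place forward in the alphabet (wrapping around), then delete the last 3 characters.
Applying both steps to "uchariot": "vdibsjpu", then "vdibs".

vdibs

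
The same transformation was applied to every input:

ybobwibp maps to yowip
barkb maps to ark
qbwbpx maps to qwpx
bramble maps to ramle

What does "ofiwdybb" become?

ofiwdy

The transformation: remove every "b".
"ofiwdybb" → "ofiwdy".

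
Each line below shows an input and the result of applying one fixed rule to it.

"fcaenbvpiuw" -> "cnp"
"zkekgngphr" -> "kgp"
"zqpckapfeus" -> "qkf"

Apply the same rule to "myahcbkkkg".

yck

The rule is to delete the last 2 characters, then keep one character in every 3, starting at position 2 (positions 2nd, 5th, 8th, ...).
Working it through for "myahcbkkkg": intermediate "myahcbkk", final "yck".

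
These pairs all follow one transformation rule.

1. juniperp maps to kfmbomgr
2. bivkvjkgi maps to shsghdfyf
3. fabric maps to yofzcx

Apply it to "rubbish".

Looking at the pairs, the operation is to move the first 2 characters to the end (rotate left by 2), then shift every letter 3 places backward in the alphabet (wrapping around).
"rubbish" → "bbishru" → "yyfpeor".

yyfpeor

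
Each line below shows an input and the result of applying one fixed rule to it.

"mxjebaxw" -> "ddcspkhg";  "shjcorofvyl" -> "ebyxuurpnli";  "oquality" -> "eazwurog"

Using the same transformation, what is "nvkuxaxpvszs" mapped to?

fddbbayyvtqg

The pattern: sort the characters into reverse alphabetical order, then shift every letter 6 places forward in the alphabet (wrapping around).
Applying both steps to "nvkuxaxpvszs": "zxxvvusspnka", then "fddbbayyvtqg".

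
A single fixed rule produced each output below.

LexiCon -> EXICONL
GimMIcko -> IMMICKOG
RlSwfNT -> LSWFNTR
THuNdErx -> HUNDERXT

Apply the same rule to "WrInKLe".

RINKLEW

Rule — move the first character to the end, then convert every letter to uppercase.
Applying both steps to "WrInKLe": "rInKLeW", then "RINKLEW".
(Check on "LexiCon": → "exiConL" → "EXICONL" ✓)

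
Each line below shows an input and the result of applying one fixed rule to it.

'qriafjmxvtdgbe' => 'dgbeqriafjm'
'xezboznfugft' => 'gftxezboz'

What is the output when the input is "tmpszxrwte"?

Each output is the input with this applied: swap the front and back halves of the string, then delete the first 3 characters.
"tmpszxrwte" → "xrwtetmpsz" → "tetmpsz".

tetmpsz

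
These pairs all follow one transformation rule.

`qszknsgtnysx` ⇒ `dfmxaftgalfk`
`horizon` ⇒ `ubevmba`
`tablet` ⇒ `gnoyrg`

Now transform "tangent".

gnatrag

What's happening: shift every letter 13 places forward in the alphabet (wrapping around) — i.e. ROT13.
Doing the same to "tangent": "gnatrag".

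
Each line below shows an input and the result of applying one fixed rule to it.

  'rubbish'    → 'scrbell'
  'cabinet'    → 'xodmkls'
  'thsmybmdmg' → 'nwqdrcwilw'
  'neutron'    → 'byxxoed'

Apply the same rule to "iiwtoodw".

yngssgdy

Rule — move the last 3 characters to the front (rotate right by 3), then shift every letter 10 places forward in the alphabet (wrapping around).
Starting from "iiwtoodw": after the first operation, "odwiiwto"; after the second, "yngssgdy".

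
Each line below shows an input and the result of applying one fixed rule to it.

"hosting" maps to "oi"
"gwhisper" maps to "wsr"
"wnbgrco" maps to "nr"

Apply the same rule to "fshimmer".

Looking at the pairs, the operation is to keep one character in every 3, starting at position 2 (positions 2nd, 5th, 8th, ...).
So "fshimmer" becomes "smr".

smr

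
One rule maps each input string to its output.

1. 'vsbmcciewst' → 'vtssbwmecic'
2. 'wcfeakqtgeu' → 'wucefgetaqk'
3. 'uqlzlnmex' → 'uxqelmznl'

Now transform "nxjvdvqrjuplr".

What's happening: take characters alternately from the front and the back (1st, last, 2nd, 2nd-last, ...).
For "nxjvdvqrjuplr" the result is "nrxljpvudjvrq".

nrxljpvudjvrq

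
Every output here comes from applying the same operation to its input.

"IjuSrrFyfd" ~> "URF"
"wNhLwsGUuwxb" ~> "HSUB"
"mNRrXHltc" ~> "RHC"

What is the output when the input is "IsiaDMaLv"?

IMV

The rule is to keep one character in every 3, starting at position 3 (positions 3rd, 6th, 9th, ...), then convert every letter to uppercase.
For "IsiaDMaLv", step one produces "iMv"; step two turns that into "IMV".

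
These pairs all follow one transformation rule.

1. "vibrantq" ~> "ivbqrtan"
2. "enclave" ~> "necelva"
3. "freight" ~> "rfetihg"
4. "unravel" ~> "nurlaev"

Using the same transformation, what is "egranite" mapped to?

Looking at the pairs, the operation is to move the first character to the end, then take characters alternately from the front and the back (1st, last, 2nd, 2nd-last, ...).
Working it through for "egranite": intermediate "granitee", final "gereatni".

gereatni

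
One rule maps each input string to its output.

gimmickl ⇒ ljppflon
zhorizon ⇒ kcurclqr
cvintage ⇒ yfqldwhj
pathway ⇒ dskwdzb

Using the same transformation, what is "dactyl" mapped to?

dgwfob

Looking at the pairs, the operation is to swap each adjacent pair of characters (1↔2, 3↔4, ...), then shift every letter 3 places forward in the alphabet (wrapping around).
"dactyl" → "adtcly" → "dgwfob".
(Check on "cvintage": → "vcniateg" → "yfqldwhj" ✓)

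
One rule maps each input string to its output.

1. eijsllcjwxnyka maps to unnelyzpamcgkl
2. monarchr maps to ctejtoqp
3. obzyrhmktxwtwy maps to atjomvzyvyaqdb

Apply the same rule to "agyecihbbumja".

Each output is the input with this applied: move the first 3 characters to the end (rotate left by 3), then shift every letter 2 places forward in the alphabet (wrapping around).
On "agyecihbbumja" that produces "gekjddwolccia".
(Check on "monarchr": → "archrmon" → "ctejtoqp" ✓)

gekjddwolccia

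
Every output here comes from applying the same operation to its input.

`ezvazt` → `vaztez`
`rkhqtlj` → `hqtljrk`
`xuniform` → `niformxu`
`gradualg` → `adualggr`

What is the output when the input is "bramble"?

amblebr

Rule — move the first 2 characters to the end (rotate left by 2).
Doing the same to "bramble": "amblebr".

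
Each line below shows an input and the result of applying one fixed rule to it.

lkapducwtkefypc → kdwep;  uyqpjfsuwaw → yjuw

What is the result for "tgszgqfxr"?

What's happening: keep one character in every 3, starting at position 2 (positions 2nd, 5th, 8th, ...).
On "tgszgqfxr" that produces "ggx".

ggx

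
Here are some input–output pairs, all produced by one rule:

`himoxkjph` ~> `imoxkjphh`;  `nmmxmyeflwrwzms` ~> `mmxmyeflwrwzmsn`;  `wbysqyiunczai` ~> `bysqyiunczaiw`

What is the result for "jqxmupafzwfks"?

What's happening: move the first character to the end.
Applying that to "jqxmupafzwfks" gives "qxmupafzwfksj".

qxmupafzwfksj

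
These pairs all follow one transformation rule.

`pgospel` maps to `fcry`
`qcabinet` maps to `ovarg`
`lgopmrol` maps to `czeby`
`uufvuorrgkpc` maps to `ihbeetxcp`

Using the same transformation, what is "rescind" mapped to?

pvaq

Looking at the pairs, the operation is to shift every letter 13 places forward in the alphabet (wrapping around) — i.e. ROT13, then delete the first 3 characters.
Working it through for "rescind": intermediate "erfpvaq", final "pvaq".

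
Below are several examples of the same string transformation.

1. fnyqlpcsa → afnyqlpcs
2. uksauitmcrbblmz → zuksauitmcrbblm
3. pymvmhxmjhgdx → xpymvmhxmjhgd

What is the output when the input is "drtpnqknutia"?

adrtpnqknuti

In each case the input is transformed by: move the last character to the front.
"drtpnqknutia" → "adrtpnqknuti".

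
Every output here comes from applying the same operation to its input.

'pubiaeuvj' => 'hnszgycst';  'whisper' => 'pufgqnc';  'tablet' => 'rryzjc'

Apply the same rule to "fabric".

The pattern: shift every letter 2 places backward in the alphabet (wrapping around), then move the last character to the front.
For "fabric", step one produces "dyzpga"; step two turns that into "adyzpg".

adyzpg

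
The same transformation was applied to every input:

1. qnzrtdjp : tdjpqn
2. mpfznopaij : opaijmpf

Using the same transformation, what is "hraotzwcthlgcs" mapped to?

cthlgcshraot

The pattern: swap the front and back halves of the string, then delete the last 2 characters.
Working it through for "hraotzwcthlgcs": intermediate "cthlgcshraotzw", final "cthlgcshraot".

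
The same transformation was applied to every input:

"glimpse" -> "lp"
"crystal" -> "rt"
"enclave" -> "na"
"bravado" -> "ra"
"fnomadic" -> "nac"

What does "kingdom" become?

The rule is to keep one character in every 3, starting at position 2 (positions 2nd, 5th, 8th, ...).
On "kingdom" that produces "id".

id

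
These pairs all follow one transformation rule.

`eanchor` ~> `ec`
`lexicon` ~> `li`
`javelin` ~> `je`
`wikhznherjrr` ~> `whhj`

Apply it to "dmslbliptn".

dli

Each output is the input with this applied: move the last character to the front, then keep one character in every 3, starting at position 2 (positions 2nd, 5th, 8th, ...).
Working it through for "dmslbliptn": intermediate "ndmslblipt", final "dli".
(Check on "wikhznherjrr": → "rwikhznherjr" → "whhj" ✓)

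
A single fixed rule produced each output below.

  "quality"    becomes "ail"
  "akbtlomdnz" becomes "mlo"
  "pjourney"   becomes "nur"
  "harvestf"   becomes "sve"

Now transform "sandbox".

nbd

Looking at the pairs, the operation is to take characters alternately from the front and the back (1st, last, 2nd, 2nd-last, ...), then keep only the last 3 characters.
For "sandbox", step one produces "sxaonbd"; step two turns that into "nbd".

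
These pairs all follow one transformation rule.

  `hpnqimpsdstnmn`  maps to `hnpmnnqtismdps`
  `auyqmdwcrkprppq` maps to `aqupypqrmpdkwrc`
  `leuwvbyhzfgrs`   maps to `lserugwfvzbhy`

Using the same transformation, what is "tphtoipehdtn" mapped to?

In each case the input is transformed by: take characters alternately from the front and the back (1st, last, 2nd, 2nd-last, ...).
So "tphtoipehdtn" becomes "tnpthdthoeip".

tnpthdthoeip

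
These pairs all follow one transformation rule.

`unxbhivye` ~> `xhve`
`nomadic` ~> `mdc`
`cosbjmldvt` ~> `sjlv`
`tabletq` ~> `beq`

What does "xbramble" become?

rml

Looking at the pairs, the operation is to delete the first 2 characters, then keep every other character starting from the first (positions 1st, 3rd, 5th, ...).
For "xbramble", step one produces "ramble"; step two turns that into "rml".
(Check on "nomadic": → "madic" → "mdc" ✓)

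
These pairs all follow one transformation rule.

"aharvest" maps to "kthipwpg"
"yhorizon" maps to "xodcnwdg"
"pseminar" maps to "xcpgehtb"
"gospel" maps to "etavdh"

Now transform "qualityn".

xincfjpa

The transformation: shift every letter 11 places backward in the alphabet (wrapping around), then swap the front and back halves of the string.
Applying both steps to "qualityn": "fjpaxinc", then "xincfjpa".
(Check on "yhorizon": → "nwdgxodc" → "xodcnwdg" ✓)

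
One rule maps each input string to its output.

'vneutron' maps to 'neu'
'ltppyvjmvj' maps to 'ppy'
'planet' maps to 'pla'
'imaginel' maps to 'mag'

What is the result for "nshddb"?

nsh

Looking at the pairs, the operation is to swap the front and back halves of the string, then keep only the last 3 characters.
"nshddb" → "ddbnsh" → "nsh".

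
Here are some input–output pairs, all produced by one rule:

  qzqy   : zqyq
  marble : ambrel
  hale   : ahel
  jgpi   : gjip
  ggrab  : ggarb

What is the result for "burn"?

ubnr

Each output is the input with this applied: swap each adjacent pair of characters (1↔2, 3↔4, ...).
On "burn" that produces "ubnr".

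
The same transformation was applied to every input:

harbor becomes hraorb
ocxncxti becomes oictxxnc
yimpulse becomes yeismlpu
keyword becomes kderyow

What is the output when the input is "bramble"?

berlabm

Rule — take characters alternately from the front and the back (1st, last, 2nd, 2nd-last, ...).
So "bramble" becomes "berlabm".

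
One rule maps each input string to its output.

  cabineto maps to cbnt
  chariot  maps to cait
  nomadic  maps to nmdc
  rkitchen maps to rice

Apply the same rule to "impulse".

The rule is to keep every other character starting from the first (positions 1st, 3rd, 5th, ...).
On "impulse" that produces "iple".

iple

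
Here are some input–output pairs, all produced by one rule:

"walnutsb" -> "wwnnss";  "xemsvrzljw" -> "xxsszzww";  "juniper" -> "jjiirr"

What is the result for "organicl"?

In each case the input is transformed by: keep one character in every 3, starting at position 1 (positions 1st, 4th, 7th, ...), then double every character.
Applying both steps to "organicl": "oac", then "ooaacc".

ooaacc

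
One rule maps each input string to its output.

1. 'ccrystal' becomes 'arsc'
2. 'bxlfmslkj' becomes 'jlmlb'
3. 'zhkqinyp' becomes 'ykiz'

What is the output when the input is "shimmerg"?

rims

Looking at the pairs, the operation is to keep every other character starting from the first (positions 1st, 3rd, 5th, ...), then swap the first and last characters.
On "shimmerg": the first step gives "simr", and the second then gives "rims".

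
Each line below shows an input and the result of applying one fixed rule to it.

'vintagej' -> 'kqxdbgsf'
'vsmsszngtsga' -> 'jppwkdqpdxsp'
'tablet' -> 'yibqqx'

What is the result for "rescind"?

pzfkaob

Each output is the input with this applied: shift every letter 3 places backward in the alphabet (wrapping around), then move the first 2 characters to the end (rotate left by 2).
Working it through for "rescind": intermediate "obpzfka", final "pzfkaob".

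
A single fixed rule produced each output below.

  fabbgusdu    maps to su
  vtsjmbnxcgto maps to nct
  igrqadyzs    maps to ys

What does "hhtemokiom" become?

ko

What's happening: keep every other character starting from the first (positions 1st, 3rd, 5th, ...), then delete the first 3 characters.
Doing the same to "hhtemokiom": "ko".
(Check on "fabbgusdu": → "fbgsu" → "su" ✓)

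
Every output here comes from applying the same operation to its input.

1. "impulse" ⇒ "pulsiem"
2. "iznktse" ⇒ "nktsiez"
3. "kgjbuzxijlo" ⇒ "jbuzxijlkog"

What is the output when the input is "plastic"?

astipcl

Rule — swap the first and last characters, then move the first 2 characters to the end (rotate left by 2).
Applying both steps to "plastic": "clastip", then "astipcl".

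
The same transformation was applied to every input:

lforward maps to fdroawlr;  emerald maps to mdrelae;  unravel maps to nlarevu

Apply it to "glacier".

The transformation: swap the first and last characters, then swap each adjacent pair of characters (1↔2, 3↔4, ...).
So "glacier" becomes "lrcaeig".

lrcaeig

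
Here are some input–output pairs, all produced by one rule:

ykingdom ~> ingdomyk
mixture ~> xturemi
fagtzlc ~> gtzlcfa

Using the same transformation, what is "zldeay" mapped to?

deayzl

Each output is the input with this applied: move the first 2 characters to the end (rotate left by 2).
Applying that to "zldeay" gives "deayzl".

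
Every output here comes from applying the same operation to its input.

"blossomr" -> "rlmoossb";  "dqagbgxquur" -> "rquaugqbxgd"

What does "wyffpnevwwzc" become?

The transformation: take characters alternately from the front and the back (1st, last, 2nd, 2nd-last, ...), then move the first character to the end.
On "wyffpnevwwzc": the first step gives "wcyzfwfwpvne", and the second then gives "cyzfwfwpvnew".
(Check on "dqagbgxquur": → "drquaugqbxg" → "rquaugqbxgd" ✓)

cyzfwfwpvnew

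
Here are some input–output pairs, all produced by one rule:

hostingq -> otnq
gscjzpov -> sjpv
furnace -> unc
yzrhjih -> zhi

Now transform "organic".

rai

In each case the input is transformed by: keep every other character starting from the second (positions 2nd, 4th, 6th, ...).
So "organic" becomes "rai".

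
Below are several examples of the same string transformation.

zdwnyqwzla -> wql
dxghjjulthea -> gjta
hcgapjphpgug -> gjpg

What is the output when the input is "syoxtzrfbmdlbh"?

ozbl

The rule is to keep one character in every 3, starting at position 3 (positions 3rd, 6th, 9th, ...).
For "syoxtzrfbmdlbh" the result is "ozbl".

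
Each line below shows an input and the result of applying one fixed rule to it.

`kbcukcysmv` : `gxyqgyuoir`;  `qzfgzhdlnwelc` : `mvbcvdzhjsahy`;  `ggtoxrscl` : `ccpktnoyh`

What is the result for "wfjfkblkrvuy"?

In each case the input is transformed by: shift every letter 4 places backward in the alphabet (wrapping around).
Doing the same to "wfjfkblkrvuy": "sbfbgxhgnrqu".

sbfbgxhgnrqu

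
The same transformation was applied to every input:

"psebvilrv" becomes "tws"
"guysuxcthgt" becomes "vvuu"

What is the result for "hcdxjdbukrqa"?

dkvr

Each output is the input with this applied: keep one character in every 3, starting at position 2 (positions 2nd, 5th, 8th, ...), then shift every letter 1 place forward in the alphabet (wrapping around).
For "hcdxjdbukrqa", step one produces "cjuq"; step two turns that into "dkvr".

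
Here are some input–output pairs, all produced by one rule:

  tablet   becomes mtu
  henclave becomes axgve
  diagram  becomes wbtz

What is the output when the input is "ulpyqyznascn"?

neirjrsgt

Looking at the pairs, the operation is to delete the last 3 characters, then shift every letter 7 places backward in the alphabet (wrapping around).
Working it through for "ulpyqyznascn": intermediate "ulpyqyzna", final "neirjrsgt".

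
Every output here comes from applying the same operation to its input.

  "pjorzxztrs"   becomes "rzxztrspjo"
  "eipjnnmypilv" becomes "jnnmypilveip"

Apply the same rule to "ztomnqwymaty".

Rule — move the first 3 characters to the end (rotate left by 3).
For "ztomnqwymaty" the result is "mnqwymatyzto".

mnqwymatyzto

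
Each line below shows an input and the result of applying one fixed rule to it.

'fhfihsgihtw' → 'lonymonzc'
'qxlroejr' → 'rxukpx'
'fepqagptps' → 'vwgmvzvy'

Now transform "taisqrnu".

The pattern: delete the first 2 characters, then shift every letter 6 places forward in the alphabet (wrapping around).
Starting from "taisqrnu": after the first operation, "isqrnu"; after the second, "oywxta".

oywxta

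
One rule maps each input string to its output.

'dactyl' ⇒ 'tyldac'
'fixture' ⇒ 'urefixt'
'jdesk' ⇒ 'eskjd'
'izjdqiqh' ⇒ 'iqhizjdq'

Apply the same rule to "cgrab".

rabcg

Each output is the input with this applied: move the last 3 characters to the front (rotate right by 3).
Applying that to "cgrab" gives "rabcg".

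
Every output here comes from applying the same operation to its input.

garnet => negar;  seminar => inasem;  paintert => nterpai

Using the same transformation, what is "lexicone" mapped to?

The transformation: delete the last character, then move the first 3 characters to the end (rotate left by 3).
"lexicone" → "iconlex".
(Check on "garnet": → "garne" → "negar" ✓)

iconlex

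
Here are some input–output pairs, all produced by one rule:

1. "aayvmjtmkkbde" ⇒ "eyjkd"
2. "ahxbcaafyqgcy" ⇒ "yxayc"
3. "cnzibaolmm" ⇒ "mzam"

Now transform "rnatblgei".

Looking at the pairs, the operation is to move the last character to the front, then keep one character in every 3, starting at position 1 (positions 1st, 4th, 7th, ...).
"rnatblgei" → "ial".

ial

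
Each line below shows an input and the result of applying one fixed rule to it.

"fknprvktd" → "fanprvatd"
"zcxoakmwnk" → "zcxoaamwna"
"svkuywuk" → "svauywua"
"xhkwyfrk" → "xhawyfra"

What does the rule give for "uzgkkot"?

uzgaaot

Looking at the pairs, the operation is to replace every "k" with "a".
Applying that to "uzgkkot" gives "uzgaaot".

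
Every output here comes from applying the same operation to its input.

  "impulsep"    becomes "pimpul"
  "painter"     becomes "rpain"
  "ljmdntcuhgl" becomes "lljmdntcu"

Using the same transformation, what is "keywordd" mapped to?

dkeywo

The pattern: move the last character to the front, then delete the last 2 characters.
So "keywordd" becomes "dkeywo".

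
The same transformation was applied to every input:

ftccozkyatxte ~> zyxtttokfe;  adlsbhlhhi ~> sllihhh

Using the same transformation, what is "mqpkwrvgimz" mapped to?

Rule — sort the characters into reverse alphabetical order, then delete the last 3 characters.
Applying that to "mqpkwrvgimz" gives "zwvrqpmm".

zwvrqpmm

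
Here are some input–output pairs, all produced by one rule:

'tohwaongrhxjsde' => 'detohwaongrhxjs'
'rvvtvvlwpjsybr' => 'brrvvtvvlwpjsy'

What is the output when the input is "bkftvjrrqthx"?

Rule — move the last 2 characters to the front (rotate right by 2).
So "bkftvjrrqthx" becomes "hxbkftvjrrqt".

hxbkftvjrrqt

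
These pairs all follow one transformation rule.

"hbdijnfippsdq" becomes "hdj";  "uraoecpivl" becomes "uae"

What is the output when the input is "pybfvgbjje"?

Looking at the pairs, the operation is to keep every other character starting from the first (positions 1st, 3rd, 5th, ...), then keep only the first 3 characters.
On "pybfvgbjje": the first step gives "pbvbj", and the second then gives "pbv".
(Check on "hbdijnfippsdq": → "hdjfpsq" → "hdj" ✓)

pbv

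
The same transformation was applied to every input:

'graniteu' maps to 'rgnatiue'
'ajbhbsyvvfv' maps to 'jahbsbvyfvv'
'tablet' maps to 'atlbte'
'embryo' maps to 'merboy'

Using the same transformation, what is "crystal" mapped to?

The pattern: swap each adjacent pair of characters (1↔2, 3↔4, ...).
Applying that to "crystal" gives "rcsyatl".

rcsyatl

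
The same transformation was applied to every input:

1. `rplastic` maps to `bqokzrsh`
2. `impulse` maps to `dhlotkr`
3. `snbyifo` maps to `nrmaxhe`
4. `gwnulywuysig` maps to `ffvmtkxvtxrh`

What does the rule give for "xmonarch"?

The pattern: shift every letter 1 place backward in the alphabet (wrapping around), then move the last character to the front.
For "xmonarch", step one produces "wlnmzqbg"; step two turns that into "gwlnmzqb".

gwlnmzqb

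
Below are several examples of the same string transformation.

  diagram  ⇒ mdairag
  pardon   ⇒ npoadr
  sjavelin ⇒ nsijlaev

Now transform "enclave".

eevnacl

Each output is the input with this applied: take characters alternately from the front and the back (1st, last, 2nd, 2nd-last, ...), then swap each adjacent pair of characters (1↔2, 3↔4, ...).
Working it through for "enclave": intermediate "eenvcal", final "eevnacl".
(Check on "pardon": → "pnaord" → "npoadr" ✓)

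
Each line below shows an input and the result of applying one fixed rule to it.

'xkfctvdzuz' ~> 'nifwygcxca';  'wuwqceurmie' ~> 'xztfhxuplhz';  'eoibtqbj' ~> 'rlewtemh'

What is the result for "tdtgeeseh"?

In each case the input is transformed by: move the first character to the end, then shift every letter 3 places forward in the alphabet (wrapping around).
Starting from "tdtgeeseh": after the first operation, "dtgeeseht"; after the second, "gwjhhvhkw".
(Check on "wuwqceurmie": → "uwqceurmiew" → "xztfhxuplhz" ✓)

gwjhhvhkw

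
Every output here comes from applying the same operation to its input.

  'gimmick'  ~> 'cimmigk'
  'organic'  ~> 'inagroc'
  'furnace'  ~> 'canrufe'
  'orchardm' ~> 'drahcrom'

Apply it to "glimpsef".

espmilgf

Looking at the pairs, the operation is to move the last character to the front, then reverse the string.
On "glimpsef": the first step gives "fglimpse", and the second then gives "espmilgf".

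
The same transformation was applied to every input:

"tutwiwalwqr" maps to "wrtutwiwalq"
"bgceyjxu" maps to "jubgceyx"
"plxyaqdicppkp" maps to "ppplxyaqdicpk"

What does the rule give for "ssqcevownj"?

What's happening: move the last 2 characters to the front (rotate right by 2), then swap the first and last characters.
"ssqcevownj" → "njssqcevow" → "wjssqcevon".
(Check on "bgceyjxu": → "xubgceyj" → "jubgceyx" ✓)

wjssqcevon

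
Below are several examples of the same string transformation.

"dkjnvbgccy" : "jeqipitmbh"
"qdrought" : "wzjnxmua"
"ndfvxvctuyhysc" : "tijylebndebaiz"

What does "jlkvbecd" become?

pjriqkbh

The pattern: take characters alternately from the front and the back (1st, last, 2nd, 2nd-last, ...), then shift every letter 6 places forward in the alphabet (wrapping around).
Starting from "jlkvbecd": after the first operation, "jdlckevb"; after the second, "pjriqkbh".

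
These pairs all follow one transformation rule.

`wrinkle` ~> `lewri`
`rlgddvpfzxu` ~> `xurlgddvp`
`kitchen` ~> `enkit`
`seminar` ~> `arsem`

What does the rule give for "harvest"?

What's happening: move the last 2 characters to the front (rotate right by 2), then delete the last 2 characters.
For "harvest", step one produces "stharve"; step two turns that into "sthar".

sthar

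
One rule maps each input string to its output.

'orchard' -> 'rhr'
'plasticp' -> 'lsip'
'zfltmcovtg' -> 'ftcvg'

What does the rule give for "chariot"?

hro

Each output is the input with this applied: keep every other character starting from the second (positions 2nd, 4th, 6th, ...).
Doing the same to "chariot": "hro".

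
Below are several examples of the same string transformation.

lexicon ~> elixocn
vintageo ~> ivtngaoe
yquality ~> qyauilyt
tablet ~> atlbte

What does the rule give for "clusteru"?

lcsuetur

Looking at the pairs, the operation is to swap each adjacent pair of characters (1↔2, 3↔4, ...).
Applying that to "clusteru" gives "lcsuetur".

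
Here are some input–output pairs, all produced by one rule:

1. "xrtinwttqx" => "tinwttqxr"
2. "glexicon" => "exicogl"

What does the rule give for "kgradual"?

In each case the input is transformed by: delete the last character, then move the first 2 characters to the end (rotate left by 2).
For "kgradual", step one produces "kgradua"; step two turns that into "raduakg".

raduakg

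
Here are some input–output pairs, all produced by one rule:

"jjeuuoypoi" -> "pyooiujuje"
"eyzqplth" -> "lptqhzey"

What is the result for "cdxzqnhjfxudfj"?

The rule is to move the last 3 characters to the front (rotate right by 3), then take characters alternately from the front and the back (1st, last, 2nd, 2nd-last, ...).
On "cdxzqnhjfxudfj": the first step gives "dfjcdxzqnhjfxu", and the second then gives "dufxjfcjdhxnzq".

dufxjfcjdhxnzq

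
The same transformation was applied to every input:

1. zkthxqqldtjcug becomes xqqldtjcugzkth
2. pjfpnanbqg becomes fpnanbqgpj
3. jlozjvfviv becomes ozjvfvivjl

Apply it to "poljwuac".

The rule is to move the last 3 characters to the front (rotate right by 3), then swap the front and back halves of the string.
Working it through for "poljwuac": intermediate "uacpoljw", final "oljwuacp".
(Check on "pjfpnanbqg": → "bqgpjfpnan" → "fpnanbqgpj" ✓)

oljwuacp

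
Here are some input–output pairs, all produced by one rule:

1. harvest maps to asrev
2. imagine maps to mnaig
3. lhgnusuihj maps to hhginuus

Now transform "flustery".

lruest

The transformation: take characters alternately from the front and the back (1st, last, 2nd, 2nd-last, ...), then delete the first 2 characters.
So "flustery" becomes "lruest".
(Check on "lhgnusuihj": → "ljhhginuus" → "hhginuus" ✓)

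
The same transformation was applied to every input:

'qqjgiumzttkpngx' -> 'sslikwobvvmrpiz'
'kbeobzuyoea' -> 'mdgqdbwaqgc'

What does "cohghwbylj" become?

eqjijydanl

Rule — shift every letter 2 places forward in the alphabet (wrapping around).
For "cohghwbylj" the result is "eqjijydanl".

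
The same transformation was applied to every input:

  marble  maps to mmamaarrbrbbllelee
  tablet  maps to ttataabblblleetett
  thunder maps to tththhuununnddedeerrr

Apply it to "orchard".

oororrcchchhaararrddd

What's happening: repeat every character 3 times, then swap each adjacent pair of characters (1↔2, 3↔4, ...).
"orchard" → "ooorrrccchhhaaarrrddd" → "oororrcchchhaararrddd".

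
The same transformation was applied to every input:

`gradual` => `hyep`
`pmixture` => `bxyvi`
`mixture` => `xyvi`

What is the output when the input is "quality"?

pmxc

Rule — delete the first 3 characters, then shift every letter 4 places forward in the alphabet (wrapping around).
Applying both steps to "quality": "lity", then "pmxc".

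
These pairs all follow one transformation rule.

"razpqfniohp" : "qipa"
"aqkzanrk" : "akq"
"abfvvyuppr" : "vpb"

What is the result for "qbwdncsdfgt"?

The pattern: keep one character in every 3, starting at position 2 (positions 2nd, 5th, 8th, ...), then move the first character to the end.
For "qbwdncsdfgt" the result is "ndtb".

ndtb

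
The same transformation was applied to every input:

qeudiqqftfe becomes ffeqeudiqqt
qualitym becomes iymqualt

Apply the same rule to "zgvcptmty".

The pattern: move the last 3 characters to the front (rotate right by 3), then swap the first and last characters.
So "zgvcptmty" becomes "ttyzgvcpm".

ttyzgvcpm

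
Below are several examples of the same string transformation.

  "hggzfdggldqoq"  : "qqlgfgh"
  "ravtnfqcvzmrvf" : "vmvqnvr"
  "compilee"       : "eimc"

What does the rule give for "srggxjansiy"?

ysaxgs

Rule — keep every other character starting from the first (positions 1st, 3rd, 5th, ...), then reverse the string.
Starting from "srggxjansiy": after the first operation, "sgxasy"; after the second, "ysaxgs".
(Check on "compilee": → "cmie" → "eimc" ✓)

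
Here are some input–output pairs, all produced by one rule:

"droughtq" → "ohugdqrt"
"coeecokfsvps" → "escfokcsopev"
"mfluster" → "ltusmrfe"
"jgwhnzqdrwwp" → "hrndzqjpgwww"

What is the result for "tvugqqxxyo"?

The transformation: take characters alternately from the front and the back (1st, last, 2nd, 2nd-last, ...), then swap the front and back halves of the string.
"tvugqqxxyo" → "tovyuxgxqq" → "xgxqqtovyu".

xgxqqtovyu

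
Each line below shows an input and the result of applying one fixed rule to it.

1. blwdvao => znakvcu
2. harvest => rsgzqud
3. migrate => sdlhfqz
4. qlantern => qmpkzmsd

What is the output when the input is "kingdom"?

nljhmfc

The transformation: move the last 2 characters to the front (rotate right by 2), then shift every letter 1 place backward in the alphabet (wrapping around).
Starting from "kingdom": after the first operation, "omkingd"; after the second, "nljhmfc".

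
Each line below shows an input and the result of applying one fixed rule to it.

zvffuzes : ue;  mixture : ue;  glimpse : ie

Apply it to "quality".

ai

Rule — keep every other character starting from the first (positions 1st, 3rd, 5th, ...), then keep only the vowels.
For "quality" the result is "ai".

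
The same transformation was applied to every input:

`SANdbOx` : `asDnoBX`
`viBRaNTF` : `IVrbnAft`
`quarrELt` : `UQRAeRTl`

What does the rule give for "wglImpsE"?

GWiLPMeS

The pattern: flip the case of every letter, then swap each adjacent pair of characters (1↔2, 3↔4, ...).
For "wglImpsE", step one produces "WGLiMPSe"; step two turns that into "GWiLPMeS".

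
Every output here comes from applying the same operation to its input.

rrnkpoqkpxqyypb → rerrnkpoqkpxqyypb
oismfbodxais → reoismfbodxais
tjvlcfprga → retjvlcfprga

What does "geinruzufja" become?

What's happening: prepend "re".
So "geinruzufja" becomes "regeinruzufja".

regeinruzufja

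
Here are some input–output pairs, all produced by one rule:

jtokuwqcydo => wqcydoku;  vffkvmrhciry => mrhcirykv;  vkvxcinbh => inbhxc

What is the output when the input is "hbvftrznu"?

rznuft

In each case the input is transformed by: delete the first 3 characters, then move the first 2 characters to the end (rotate left by 2).
For "hbvftrznu", step one produces "ftrznu"; step two turns that into "rznuft".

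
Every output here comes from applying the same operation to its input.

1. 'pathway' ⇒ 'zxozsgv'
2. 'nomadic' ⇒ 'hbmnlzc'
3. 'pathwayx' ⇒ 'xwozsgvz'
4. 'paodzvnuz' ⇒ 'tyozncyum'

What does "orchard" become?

In each case the input is transformed by: shift every letter 1 place backward in the alphabet (wrapping around), then move the last 2 characters to the front (rotate right by 2).
For "orchard" the result is "qcnqbgz".

qcnqbgz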